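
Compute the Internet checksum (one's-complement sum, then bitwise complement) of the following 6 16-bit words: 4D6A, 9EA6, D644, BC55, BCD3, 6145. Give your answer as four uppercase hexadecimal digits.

633B

One's-complement addition (fold any carry out of bit 15 back into bit 0):
  0x4D6A + 0x9EA6 = 0x0EC10
  0xEC10 + 0xD644 = 0x1C254 → wrap carry → 0xC255
  0xC255 + 0xBC55 = 0x17EAA → wrap carry → 0x7EAB
  0x7EAB + 0xBCD3 = 0x13B7E → wrap carry → 0x3B7F
  0x3B7F + 0x6145 = 0x09CC4
One's-complement sum = 0x9CC4.
Checksum = ~0x9CC4 & 0xFFFF = 0x633B.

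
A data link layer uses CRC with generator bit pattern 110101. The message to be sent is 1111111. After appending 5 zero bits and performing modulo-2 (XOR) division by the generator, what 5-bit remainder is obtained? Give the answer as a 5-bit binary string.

00111

Append 5 zeros: 111111100000. Divide by 110101 (XOR where the leading bit is 1):
  pos 0: 111111 XOR 110101 = 001010
  pos 2: 101010 XOR 110101 = 011111
  pos 3: 111110 XOR 110101 = 001011
  pos 5: 101100 XOR 110101 = 011001
  pos 6: 110010 XOR 110101 = 000111
Remainder (last 5 bits) = 00111. This is the CRC / FCS.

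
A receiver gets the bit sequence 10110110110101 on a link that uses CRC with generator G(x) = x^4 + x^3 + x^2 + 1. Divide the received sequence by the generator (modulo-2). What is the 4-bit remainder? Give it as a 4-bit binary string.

0111

Modulo-2 division of 10110110110101 by 11101:
  pos 0: 10110 XOR 11101 = 01011
  pos 1: 10111 XOR 11101 = 01010
  pos 2: 10101 XOR 11101 = 01000
  pos 3: 10000 XOR 11101 = 01101
  pos 4: 11011 XOR 11101 = 00110
  pos 6: 11010 XOR 11101 = 00111
  pos 8: 11110 XOR 11101 = 00011
Remainder = 0111 (nonzero — an error is detected).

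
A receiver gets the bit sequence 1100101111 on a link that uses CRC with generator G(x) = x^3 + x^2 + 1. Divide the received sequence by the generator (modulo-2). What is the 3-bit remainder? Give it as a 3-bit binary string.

111

Modulo-2 division of 1100101111 by 1101:
  pos 0: 1100 XOR 1101 = 0001
  pos 3: 1101 XOR 1101 = 0000
Remainder = 111 (nonzero — an error is detected).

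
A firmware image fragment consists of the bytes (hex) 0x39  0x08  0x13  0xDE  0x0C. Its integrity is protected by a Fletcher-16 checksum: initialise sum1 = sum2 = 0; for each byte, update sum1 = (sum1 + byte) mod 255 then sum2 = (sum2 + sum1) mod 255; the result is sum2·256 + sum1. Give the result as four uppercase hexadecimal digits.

413F

Running sums (mod 255):
  after byte 0 (0x39): sum1=57, sum2=57
  after byte 1 (0x08): sum1=65, sum2=122
  after byte 2 (0x13): sum1=84, sum2=206
  after byte 3 (0xDE): sum1=51, sum2=2
  after byte 4 (0x0C): sum1=63, sum2=65
Checksum = sum2·256 + sum1 = 65·256 + 63 = 16703 = 0x413F.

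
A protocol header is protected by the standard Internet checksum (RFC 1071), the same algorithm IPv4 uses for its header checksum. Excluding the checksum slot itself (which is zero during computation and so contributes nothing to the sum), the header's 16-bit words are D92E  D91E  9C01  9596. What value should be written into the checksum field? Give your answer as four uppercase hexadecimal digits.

1C1A

One's-complement addition (fold any carry out of bit 15 back into bit 0):
  0xD92E + 0xD91E = 0x1B24C → wrap carry → 0xB24D
  0xB24D + 0x9C01 = 0x14E4E → wrap carry → 0x4E4F
  0x4E4F + 0x9596 = 0x0E3E5
One's-complement sum = 0xE3E5.
Checksum = ~0xE3E5 & 0xFFFF = 0x1C1A.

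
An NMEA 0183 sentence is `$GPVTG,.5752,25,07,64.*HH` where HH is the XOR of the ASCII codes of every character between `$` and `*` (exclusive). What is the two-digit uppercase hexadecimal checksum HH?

55

XOR the ASCII codes of the payload characters:
  'G' = 0x47 → acc = 0x47
  'P' = 0x50 → acc = 0x17
  'V' = 0x56 → acc = 0x41
  'T' = 0x54 → acc = 0x15
  'G' = 0x47 → acc = 0x52
  ',' = 0x2C → acc = 0x7E
  '.' = 0x2E → acc = 0x50
  '5' = 0x35 → acc = 0x65
  '7' = 0x37 → acc = 0x52
  '5' = 0x35 → acc = 0x67
  '2' = 0x32 → acc = 0x55
  ',' = 0x2C → acc = 0x79
  '2' = 0x32 → acc = 0x4B
  '5' = 0x35 → acc = 0x7E
  ',' = 0x2C → acc = 0x52
  '0' = 0x30 → acc = 0x62
  '7' = 0x37 → acc = 0x55
  ',' = 0x2C → acc = 0x79
  '6' = 0x36 → acc = 0x4F
  '4' = 0x34 → acc = 0x7B
  '.' = 0x2E → acc = 0x55
Checksum = 0x55.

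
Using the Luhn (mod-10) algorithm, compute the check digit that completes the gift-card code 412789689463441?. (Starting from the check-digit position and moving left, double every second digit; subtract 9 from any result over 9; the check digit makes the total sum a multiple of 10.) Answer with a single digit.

0

Partial digits right→left: 1 4 4 3 6 4 9 8 6 9 8 7 2 1 4
Double every second digit counting from the check-digit position (so the 1st, 3rd, 5th, ... of the partial from the right).
  doubled (with −9 where >9): 2 8 3 9 3 7 4 8 → sum 44
  kept as-is: 4 3 4 8 9 7 1 → sum 36
Total = 44 + 36 = 80.
Check digit = (10 − (80 mod 10)) mod 10 = 0.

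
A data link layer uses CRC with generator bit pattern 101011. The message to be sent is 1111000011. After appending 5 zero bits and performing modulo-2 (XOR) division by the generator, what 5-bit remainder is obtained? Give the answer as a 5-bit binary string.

Append 5 zeros: 111100001100000. Divide by 101011 (XOR where the leading bit is 1):
  pos 0: 111100 XOR 101011 = 010111
  pos 1: 101110 XOR 101011 = 000101
  pos 4: 101011 XOR 101011 = 000000
Remainder (last 5 bits) = 00000. This is the CRC / FCS.

00000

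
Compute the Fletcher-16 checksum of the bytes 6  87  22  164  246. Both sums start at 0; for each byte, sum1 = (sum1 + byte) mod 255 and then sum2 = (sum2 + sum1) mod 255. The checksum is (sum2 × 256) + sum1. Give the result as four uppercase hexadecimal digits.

Running sums (mod 255):
  after byte 0 (6): sum1=6, sum2=6
  after byte 1 (87): sum1=93, sum2=99
  after byte 2 (22): sum1=115, sum2=214
  after byte 3 (164): sum1=24, sum2=238
  after byte 4 (246): sum1=15, sum2=253
Checksum = sum2·256 + sum1 = 253·256 + 15 = 64783 = 0xFD0F.

FD0F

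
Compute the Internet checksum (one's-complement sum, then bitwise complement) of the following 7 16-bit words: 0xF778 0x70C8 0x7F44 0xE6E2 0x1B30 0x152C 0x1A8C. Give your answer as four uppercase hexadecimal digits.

E6AE

One's-complement addition (fold any carry out of bit 15 back into bit 0):
  0xF778 + 0x70C8 = 0x16840 → wrap carry → 0x6841
  0x6841 + 0x7F44 = 0x0E785
  0xE785 + 0xE6E2 = 0x1CE67 → wrap carry → 0xCE68
  0xCE68 + 0x1B30 = 0x0E998
  0xE998 + 0x152C = 0x0FEC4
  0xFEC4 + 0x1A8C = 0x11950 → wrap carry → 0x1951
One's-complement sum = 0x1951.
Checksum = ~0x1951 & 0xFFFF = 0xE6AE.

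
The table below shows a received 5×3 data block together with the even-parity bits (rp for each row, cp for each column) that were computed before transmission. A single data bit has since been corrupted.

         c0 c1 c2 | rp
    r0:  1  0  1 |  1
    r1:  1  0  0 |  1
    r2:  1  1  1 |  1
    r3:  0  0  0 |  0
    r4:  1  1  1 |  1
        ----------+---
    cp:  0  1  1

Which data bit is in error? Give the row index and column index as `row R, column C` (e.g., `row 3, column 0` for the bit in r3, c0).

row 0, column 1

Recompute each row's even parity and compare to rp:
  r0: data parity 0, sent rp 1 → mismatch
  r1: data parity 1, sent rp 1 → ok
  r2: data parity 1, sent rp 1 → ok
  r3: data parity 0, sent rp 0 → ok
  r4: data parity 1, sent rp 1 → ok
Recompute each column's even parity and compare to cp:
  c0: data parity 0, sent cp 0 → ok
  c1: data parity 0, sent cp 1 → mismatch
  c2: data parity 1, sent cp 1 → ok
Exactly one row (r0) and one column (c1) fail → the flipped bit is at their intersection.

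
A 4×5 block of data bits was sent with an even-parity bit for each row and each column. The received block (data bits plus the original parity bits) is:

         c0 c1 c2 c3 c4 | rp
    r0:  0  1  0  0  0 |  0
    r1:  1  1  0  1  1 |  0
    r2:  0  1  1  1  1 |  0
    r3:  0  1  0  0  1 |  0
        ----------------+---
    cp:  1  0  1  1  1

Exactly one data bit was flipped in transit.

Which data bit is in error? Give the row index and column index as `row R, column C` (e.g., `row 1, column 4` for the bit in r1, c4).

Recompute each row's even parity and compare to rp:
  r0: data parity 1, sent rp 0 → mismatch
  r1: data parity 0, sent rp 0 → ok
  r2: data parity 0, sent rp 0 → ok
  r3: data parity 0, sent rp 0 → ok
Recompute each column's even parity and compare to cp:
  c0: data parity 1, sent cp 1 → ok
  c1: data parity 0, sent cp 0 → ok
  c2: data parity 1, sent cp 1 → ok
  c3: data parity 0, sent cp 1 → mismatch
  c4: data parity 1, sent cp 1 → ok
Exactly one row (r0) and one column (c3) fail → the flipped bit is at their intersection.

row 0, column 3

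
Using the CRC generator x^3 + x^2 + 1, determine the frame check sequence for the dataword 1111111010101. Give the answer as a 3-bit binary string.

111

Append 3 zeros: 1111111010101000. Divide by 1101 (XOR where the leading bit is 1):
  pos 0: 1111 XOR 1101 = 0010
  pos 2: 1011 XOR 1101 = 0110
  pos 3: 1101 XOR 1101 = 0000
  pos 8: 1010 XOR 1101 = 0111
  pos 9: 1111 XOR 1101 = 0010
  pos 11: 1000 XOR 1101 = 0101
  pos 12: 1010 XOR 1101 = 0111
Remainder (last 3 bits) = 111. This is the CRC / FCS.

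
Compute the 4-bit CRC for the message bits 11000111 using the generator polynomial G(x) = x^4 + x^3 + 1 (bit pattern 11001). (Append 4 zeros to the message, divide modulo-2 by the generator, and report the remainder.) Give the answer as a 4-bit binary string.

Append 4 zeros: 110001110000. Divide by 11001 (XOR where the leading bit is 1):
  pos 0: 11000 XOR 11001 = 00001
  pos 4: 11110 XOR 11001 = 00111
  pos 6: 11100 XOR 11001 = 00101
Remainder (last 4 bits) = 1010. This is the CRC / FCS.

1010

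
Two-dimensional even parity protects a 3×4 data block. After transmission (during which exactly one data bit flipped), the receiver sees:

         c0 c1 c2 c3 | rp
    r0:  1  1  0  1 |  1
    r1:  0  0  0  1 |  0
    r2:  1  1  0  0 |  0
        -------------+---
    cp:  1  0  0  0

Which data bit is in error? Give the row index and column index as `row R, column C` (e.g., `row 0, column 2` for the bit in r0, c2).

Recompute each row's even parity and compare to rp:
  r0: data parity 1, sent rp 1 → ok
  r1: data parity 1, sent rp 0 → mismatch
  r2: data parity 0, sent rp 0 → ok
Recompute each column's even parity and compare to cp:
  c0: data parity 0, sent cp 1 → mismatch
  c1: data parity 0, sent cp 0 → ok
  c2: data parity 0, sent cp 0 → ok
  c3: data parity 0, sent cp 0 → ok
Exactly one row (r1) and one column (c0) fail → the flipped bit is at their intersection.

row 1, column 0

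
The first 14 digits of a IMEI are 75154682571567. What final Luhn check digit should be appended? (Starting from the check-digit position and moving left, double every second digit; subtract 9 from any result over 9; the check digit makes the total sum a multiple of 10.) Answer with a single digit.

8

Partial digits right→left: 7 6 5 1 7 5 2 8 6 4 5 1 5 7
Double every second digit counting from the check-digit position (so the 1st, 3rd, 5th, ... of the partial from the right).
  doubled (with −9 where >9): 5 1 5 4 3 1 1 → sum 20
  kept as-is: 6 1 5 8 4 1 7 → sum 32
Total = 20 + 32 = 52.
Check digit = (10 − (52 mod 10)) mod 10 = 8.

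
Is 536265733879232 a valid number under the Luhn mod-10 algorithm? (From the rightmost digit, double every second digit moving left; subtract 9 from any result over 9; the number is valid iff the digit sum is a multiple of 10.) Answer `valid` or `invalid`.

From the right, keep odd positions and double even positions (subtract 9 from any doubled value over 9):
  doubled (positions 2,4,...): 6 9 7 6 1 4 6 → sum 39
  kept (positions 1,3,...): 2 2 7 3 7 6 6 5 → sum 38
Total = 77.
77 mod 10 = 7, so the number is invalid.

invalid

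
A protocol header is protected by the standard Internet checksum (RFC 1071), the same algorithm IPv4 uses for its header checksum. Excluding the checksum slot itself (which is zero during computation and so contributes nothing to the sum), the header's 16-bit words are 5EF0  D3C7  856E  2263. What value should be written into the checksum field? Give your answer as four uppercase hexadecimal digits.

2576

One's-complement addition (fold any carry out of bit 15 back into bit 0):
  0x5EF0 + 0xD3C7 = 0x132B7 → wrap carry → 0x32B8
  0x32B8 + 0x856E = 0x0B826
  0xB826 + 0x2263 = 0x0DA89
One's-complement sum = 0xDA89.
Checksum = ~0xDA89 & 0xFFFF = 0x2576.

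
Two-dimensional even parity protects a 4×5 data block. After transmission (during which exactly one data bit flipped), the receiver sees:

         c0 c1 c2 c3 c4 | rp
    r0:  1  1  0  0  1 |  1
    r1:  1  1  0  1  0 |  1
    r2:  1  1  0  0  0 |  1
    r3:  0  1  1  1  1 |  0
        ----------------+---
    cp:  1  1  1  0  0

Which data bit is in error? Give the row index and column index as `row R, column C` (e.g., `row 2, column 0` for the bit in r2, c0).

Recompute each row's even parity and compare to rp:
  r0: data parity 1, sent rp 1 → ok
  r1: data parity 1, sent rp 1 → ok
  r2: data parity 0, sent rp 1 → mismatch
  r3: data parity 0, sent rp 0 → ok
Recompute each column's even parity and compare to cp:
  c0: data parity 1, sent cp 1 → ok
  c1: data parity 0, sent cp 1 → mismatch
  c2: data parity 1, sent cp 1 → ok
  c3: data parity 0, sent cp 0 → ok
  c4: data parity 0, sent cp 0 → ok
Exactly one row (r2) and one column (c1) fail → the flipped bit is at their intersection.

row 2, column 1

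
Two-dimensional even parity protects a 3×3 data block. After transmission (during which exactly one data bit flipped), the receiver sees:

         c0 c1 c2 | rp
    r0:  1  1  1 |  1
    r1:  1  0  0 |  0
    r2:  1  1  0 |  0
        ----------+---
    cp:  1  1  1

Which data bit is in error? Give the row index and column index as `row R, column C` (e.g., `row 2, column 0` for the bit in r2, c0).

row 1, column 1

Recompute each row's even parity and compare to rp:
  r0: data parity 1, sent rp 1 → ok
  r1: data parity 1, sent rp 0 → mismatch
  r2: data parity 0, sent rp 0 → ok
Recompute each column's even parity and compare to cp:
  c0: data parity 1, sent cp 1 → ok
  c1: data parity 0, sent cp 1 → mismatch
  c2: data parity 1, sent cp 1 → ok
Exactly one row (r1) and one column (c1) fail → the flipped bit is at their intersection.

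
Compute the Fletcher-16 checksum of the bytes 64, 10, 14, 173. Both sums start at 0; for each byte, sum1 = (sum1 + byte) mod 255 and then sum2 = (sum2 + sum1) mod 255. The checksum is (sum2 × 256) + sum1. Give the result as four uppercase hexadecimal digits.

E806

Running sums (mod 255):
  after byte 0 (64): sum1=64, sum2=64
  after byte 1 (10): sum1=74, sum2=138
  after byte 2 (14): sum1=88, sum2=226
  after byte 3 (173): sum1=6, sum2=232
Checksum = sum2·256 + sum1 = 232·256 + 6 = 59398 = 0xE806.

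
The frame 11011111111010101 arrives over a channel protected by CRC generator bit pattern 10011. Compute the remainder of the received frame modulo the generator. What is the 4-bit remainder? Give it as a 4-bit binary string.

0110

Modulo-2 division of 11011111111010101 by 10011:
  pos 0: 11011 XOR 10011 = 01000
  pos 1: 10001 XOR 10011 = 00010
  pos 4: 10111 XOR 10011 = 00100
  pos 6: 10011 XOR 10011 = 00000
  pos 12: 10101 XOR 10011 = 00110
Remainder = 0110 (nonzero — an error is detected).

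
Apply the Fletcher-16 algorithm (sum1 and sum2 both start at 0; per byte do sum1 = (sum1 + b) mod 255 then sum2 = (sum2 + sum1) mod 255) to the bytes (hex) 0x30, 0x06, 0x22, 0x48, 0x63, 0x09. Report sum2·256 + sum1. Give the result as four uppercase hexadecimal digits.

700D

Running sums (mod 255):
  after byte 0 (0x30): sum1=48, sum2=48
  after byte 1 (0x06): sum1=54, sum2=102
  after byte 2 (0x22): sum1=88, sum2=190
  after byte 3 (0x48): sum1=160, sum2=95
  after byte 4 (0x63): sum1=4, sum2=99
  after byte 5 (0x09): sum1=13, sum2=112
Checksum = sum2·256 + sum1 = 112·256 + 13 = 28685 = 0x700D.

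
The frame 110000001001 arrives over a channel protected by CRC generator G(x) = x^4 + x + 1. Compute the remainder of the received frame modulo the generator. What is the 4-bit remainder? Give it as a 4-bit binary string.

0000

Modulo-2 division of 110000001001 by 10011:
  pos 0: 11000 XOR 10011 = 01011
  pos 1: 10110 XOR 10011 = 00101
  pos 3: 10100 XOR 10011 = 00111
  pos 5: 11110 XOR 10011 = 01101
  pos 6: 11010 XOR 10011 = 01001
  pos 7: 10011 XOR 10011 = 00000
Remainder = 0000 (zero — the frame passes the CRC check).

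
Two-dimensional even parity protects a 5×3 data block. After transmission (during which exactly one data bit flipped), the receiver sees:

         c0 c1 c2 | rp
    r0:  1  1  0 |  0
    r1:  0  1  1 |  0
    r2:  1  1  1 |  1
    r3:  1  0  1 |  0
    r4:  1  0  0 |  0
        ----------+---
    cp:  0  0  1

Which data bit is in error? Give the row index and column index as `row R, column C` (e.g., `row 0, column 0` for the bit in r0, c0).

Recompute each row's even parity and compare to rp:
  r0: data parity 0, sent rp 0 → ok
  r1: data parity 0, sent rp 0 → ok
  r2: data parity 1, sent rp 1 → ok
  r3: data parity 0, sent rp 0 → ok
  r4: data parity 1, sent rp 0 → mismatch
Recompute each column's even parity and compare to cp:
  c0: data parity 0, sent cp 0 → ok
  c1: data parity 1, sent cp 0 → mismatch
  c2: data parity 1, sent cp 1 → ok
Exactly one row (r4) and one column (c1) fail → the flipped bit is at their intersection.

row 4, column 1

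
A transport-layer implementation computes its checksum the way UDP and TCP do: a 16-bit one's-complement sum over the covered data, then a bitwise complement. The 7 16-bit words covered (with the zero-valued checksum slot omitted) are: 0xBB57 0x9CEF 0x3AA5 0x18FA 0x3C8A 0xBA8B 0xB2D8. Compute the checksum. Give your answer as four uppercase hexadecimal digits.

AA2A

One's-complement addition (fold any carry out of bit 15 back into bit 0):
  0xBB57 + 0x9CEF = 0x15846 → wrap carry → 0x5847
  0x5847 + 0x3AA5 = 0x092EC
  0x92EC + 0x18FA = 0x0ABE6
  0xABE6 + 0x3C8A = 0x0E870
  0xE870 + 0xBA8B = 0x1A2FB → wrap carry → 0xA2FC
  0xA2FC + 0xB2D8 = 0x155D4 → wrap carry → 0x55D5
One's-complement sum = 0x55D5.
Checksum = ~0x55D5 & 0xFFFF = 0xAA2A.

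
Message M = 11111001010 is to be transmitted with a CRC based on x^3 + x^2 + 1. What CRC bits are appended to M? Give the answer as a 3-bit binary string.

010

Append 3 zeros: 11111001010000. Divide by 1101 (XOR where the leading bit is 1):
  pos 0: 1111 XOR 1101 = 0010
  pos 2: 1010 XOR 1101 = 0111
  pos 3: 1110 XOR 1101 = 0011
  pos 5: 1110 XOR 1101 = 0011
  pos 7: 1110 XOR 1101 = 0011
  pos 9: 1100 XOR 1101 = 0001
Remainder (last 3 bits) = 010. This is the CRC / FCS.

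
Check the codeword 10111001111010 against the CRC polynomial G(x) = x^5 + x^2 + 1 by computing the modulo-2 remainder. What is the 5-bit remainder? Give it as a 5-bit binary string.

00101

Modulo-2 division of 10111001111010 by 100101:
  pos 0: 101110 XOR 100101 = 001011
  pos 2: 101101 XOR 100101 = 001000
  pos 4: 100011 XOR 100101 = 000110
  pos 7: 110101 XOR 100101 = 010000
  pos 8: 100000 XOR 100101 = 000101
Remainder = 00101 (nonzero — an error is detected).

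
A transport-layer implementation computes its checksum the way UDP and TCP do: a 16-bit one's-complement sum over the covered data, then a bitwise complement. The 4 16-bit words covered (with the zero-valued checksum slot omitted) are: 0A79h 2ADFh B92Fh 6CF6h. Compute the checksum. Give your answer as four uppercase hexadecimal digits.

One's-complement addition (fold any carry out of bit 15 back into bit 0):
  0x0A79 + 0x2ADF = 0x03558
  0x3558 + 0xB92F = 0x0EE87
  0xEE87 + 0x6CF6 = 0x15B7D → wrap carry → 0x5B7E
One's-complement sum = 0x5B7E.
Checksum = ~0x5B7E & 0xFFFF = 0xA481.

A481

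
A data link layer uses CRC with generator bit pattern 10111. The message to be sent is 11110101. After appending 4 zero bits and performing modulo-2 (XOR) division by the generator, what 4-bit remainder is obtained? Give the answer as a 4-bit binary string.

Append 4 zeros: 111101010000. Divide by 10111 (XOR where the leading bit is 1):
  pos 0: 11110 XOR 10111 = 01001
  pos 1: 10011 XOR 10111 = 00100
  pos 3: 10001 XOR 10111 = 00110
  pos 5: 11000 XOR 10111 = 01111
  pos 6: 11110 XOR 10111 = 01001
  pos 7: 10010 XOR 10111 = 00101
Remainder (last 4 bits) = 0101. This is the CRC / FCS.

0101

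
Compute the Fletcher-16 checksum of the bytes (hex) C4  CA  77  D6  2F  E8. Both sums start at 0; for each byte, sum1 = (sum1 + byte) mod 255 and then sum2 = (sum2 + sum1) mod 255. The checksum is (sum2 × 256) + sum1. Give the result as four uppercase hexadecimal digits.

3CF5

Running sums (mod 255):
  after byte 0 (C4): sum1=196, sum2=196
  after byte 1 (CA): sum1=143, sum2=84
  after byte 2 (77): sum1=7, sum2=91
  after byte 3 (D6): sum1=221, sum2=57
  after byte 4 (2F): sum1=13, sum2=70
  after byte 5 (E8): sum1=245, sum2=60
Checksum = sum2·256 + sum1 = 60·256 + 245 = 15605 = 0x3CF5.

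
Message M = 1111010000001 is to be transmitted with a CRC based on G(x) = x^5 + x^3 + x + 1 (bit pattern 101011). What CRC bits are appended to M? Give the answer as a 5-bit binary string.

Append 5 zeros: 111101000000100000. Divide by 101011 (XOR where the leading bit is 1):
  pos 0: 111101 XOR 101011 = 010110
  pos 1: 101100 XOR 101011 = 000111
  pos 4: 111000 XOR 101011 = 010011
  pos 5: 100110 XOR 101011 = 001101
  pos 7: 110101 XOR 101011 = 011110
  pos 8: 111100 XOR 101011 = 010111
  pos 9: 101110 XOR 101011 = 000101
  pos 12: 101000 XOR 101011 = 000011
Remainder (last 5 bits) = 00011. This is the CRC / FCS.

00011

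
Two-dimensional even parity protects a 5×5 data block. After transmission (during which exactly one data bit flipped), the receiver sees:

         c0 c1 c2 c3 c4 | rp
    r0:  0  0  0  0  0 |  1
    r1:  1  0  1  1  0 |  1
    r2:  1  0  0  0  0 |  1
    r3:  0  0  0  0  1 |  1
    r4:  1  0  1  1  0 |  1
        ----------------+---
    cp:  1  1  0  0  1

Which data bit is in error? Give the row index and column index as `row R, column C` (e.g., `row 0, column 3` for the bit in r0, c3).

Recompute each row's even parity and compare to rp:
  r0: data parity 0, sent rp 1 → mismatch
  r1: data parity 1, sent rp 1 → ok
  r2: data parity 1, sent rp 1 → ok
  r3: data parity 1, sent rp 1 → ok
  r4: data parity 1, sent rp 1 → ok
Recompute each column's even parity and compare to cp:
  c0: data parity 1, sent cp 1 → ok
  c1: data parity 0, sent cp 1 → mismatch
  c2: data parity 0, sent cp 0 → ok
  c3: data parity 0, sent cp 0 → ok
  c4: data parity 1, sent cp 1 → ok
Exactly one row (r0) and one column (c1) fail → the flipped bit is at their intersection.

row 0, column 1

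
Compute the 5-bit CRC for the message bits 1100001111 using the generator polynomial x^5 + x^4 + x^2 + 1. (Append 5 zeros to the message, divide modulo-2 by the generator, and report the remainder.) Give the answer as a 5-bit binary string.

00000

Append 5 zeros: 110000111100000. Divide by 110101 (XOR where the leading bit is 1):
  pos 0: 110000 XOR 110101 = 000101
  pos 3: 101111 XOR 110101 = 011010
  pos 4: 110101 XOR 110101 = 000000
Remainder (last 5 bits) = 00000. This is the CRC / FCS.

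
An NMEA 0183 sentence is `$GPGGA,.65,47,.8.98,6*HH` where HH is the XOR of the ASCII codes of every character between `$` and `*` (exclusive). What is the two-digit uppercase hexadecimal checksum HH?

XOR the ASCII codes of the payload characters:
  'G' = 0x47 → acc = 0x47
  'P' = 0x50 → acc = 0x17
  'G' = 0x47 → acc = 0x50
  'G' = 0x47 → acc = 0x17
  'A' = 0x41 → acc = 0x56
  ',' = 0x2C → acc = 0x7A
  '.' = 0x2E → acc = 0x54
  '6' = 0x36 → acc = 0x62
  '5' = 0x35 → acc = 0x57
  ',' = 0x2C → acc = 0x7B
  '4' = 0x34 → acc = 0x4F
  '7' = 0x37 → acc = 0x78
  ',' = 0x2C → acc = 0x54
  '.' = 0x2E → acc = 0x7A
  '8' = 0x38 → acc = 0x42
  '.' = 0x2E → acc = 0x6C
  '9' = 0x39 → acc = 0x55
  '8' = 0x38 → acc = 0x6D
  ',' = 0x2C → acc = 0x41
  '6' = 0x36 → acc = 0x77
Checksum = 0x77.

77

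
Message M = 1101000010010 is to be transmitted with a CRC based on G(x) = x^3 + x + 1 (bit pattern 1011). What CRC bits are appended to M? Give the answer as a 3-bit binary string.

Append 3 zeros: 1101000010010000. Divide by 1011 (XOR where the leading bit is 1):
  pos 0: 1101 XOR 1011 = 0110
  pos 1: 1100 XOR 1011 = 0111
  pos 2: 1110 XOR 1011 = 0101
  pos 3: 1010 XOR 1011 = 0001
  pos 6: 1010 XOR 1011 = 0001
  pos 9: 1010 XOR 1011 = 0001
  pos 12: 1000 XOR 1011 = 0011
Remainder (last 3 bits) = 011. This is the CRC / FCS.

011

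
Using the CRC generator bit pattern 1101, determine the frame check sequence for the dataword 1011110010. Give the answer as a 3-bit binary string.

Append 3 zeros: 1011110010000. Divide by 1101 (XOR where the leading bit is 1):
  pos 0: 1011 XOR 1101 = 0110
  pos 1: 1101 XOR 1101 = 0000
  pos 5: 1001 XOR 1101 = 0100
  pos 6: 1000 XOR 1101 = 0101
  pos 7: 1010 XOR 1101 = 0111
  pos 8: 1110 XOR 1101 = 0011
Remainder (last 3 bits) = 110. This is the CRC / FCS.

110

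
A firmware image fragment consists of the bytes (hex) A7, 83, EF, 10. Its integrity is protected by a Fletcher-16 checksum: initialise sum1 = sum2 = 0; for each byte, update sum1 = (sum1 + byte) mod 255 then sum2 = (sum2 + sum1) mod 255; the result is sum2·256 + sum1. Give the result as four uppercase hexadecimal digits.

192B

Running sums (mod 255):
  after byte 0 (A7): sum1=167, sum2=167
  after byte 1 (83): sum1=43, sum2=210
  after byte 2 (EF): sum1=27, sum2=237
  after byte 3 (10): sum1=43, sum2=25
Checksum = sum2·256 + sum1 = 25·256 + 43 = 6443 = 0x192B.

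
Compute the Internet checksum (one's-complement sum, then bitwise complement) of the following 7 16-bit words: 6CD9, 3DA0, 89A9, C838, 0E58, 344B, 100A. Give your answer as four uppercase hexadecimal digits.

B0F6

One's-complement addition (fold any carry out of bit 15 back into bit 0):
  0x6CD9 + 0x3DA0 = 0x0AA79
  0xAA79 + 0x89A9 = 0x13422 → wrap carry → 0x3423
  0x3423 + 0xC838 = 0x0FC5B
  0xFC5B + 0x0E58 = 0x10AB3 → wrap carry → 0x0AB4
  0x0AB4 + 0x344B = 0x03EFF
  0x3EFF + 0x100A = 0x04F09
One's-complement sum = 0x4F09.
Checksum = ~0x4F09 & 0xFFFF = 0xB0F6.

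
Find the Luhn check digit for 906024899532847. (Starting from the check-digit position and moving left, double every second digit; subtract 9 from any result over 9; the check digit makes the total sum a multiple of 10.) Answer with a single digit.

Partial digits right→left: 7 4 8 2 3 5 9 9 8 4 2 0 6 0 9
Double every second digit counting from the check-digit position (so the 1st, 3rd, 5th, ... of the partial from the right).
  doubled (with −9 where >9): 5 7 6 9 7 4 3 9 → sum 50
  kept as-is: 4 2 5 9 4 0 0 → sum 24
Total = 50 + 24 = 74.
Check digit = (10 − (74 mod 10)) mod 10 = 6.

6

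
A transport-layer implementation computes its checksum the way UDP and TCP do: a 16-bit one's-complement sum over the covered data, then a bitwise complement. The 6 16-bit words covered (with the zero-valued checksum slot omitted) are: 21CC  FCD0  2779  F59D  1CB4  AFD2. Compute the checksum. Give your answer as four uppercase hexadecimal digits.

F7C4

One's-complement addition (fold any carry out of bit 15 back into bit 0):
  0x21CC + 0xFCD0 = 0x11E9C → wrap carry → 0x1E9D
  0x1E9D + 0x2779 = 0x04616
  0x4616 + 0xF59D = 0x13BB3 → wrap carry → 0x3BB4
  0x3BB4 + 0x1CB4 = 0x05868
  0x5868 + 0xAFD2 = 0x1083A → wrap carry → 0x083B
One's-complement sum = 0x083B.
Checksum = ~0x083B & 0xFFFF = 0xF7C4.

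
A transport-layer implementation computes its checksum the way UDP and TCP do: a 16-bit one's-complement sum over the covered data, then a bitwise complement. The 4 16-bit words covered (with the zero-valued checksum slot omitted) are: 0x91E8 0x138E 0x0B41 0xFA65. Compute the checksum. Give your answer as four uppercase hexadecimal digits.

One's-complement addition (fold any carry out of bit 15 back into bit 0):
  0x91E8 + 0x138E = 0x0A576
  0xA576 + 0x0B41 = 0x0B0B7
  0xB0B7 + 0xFA65 = 0x1AB1C → wrap carry → 0xAB1D
One's-complement sum = 0xAB1D.
Checksum = ~0xAB1D & 0xFFFF = 0x54E2.

54E2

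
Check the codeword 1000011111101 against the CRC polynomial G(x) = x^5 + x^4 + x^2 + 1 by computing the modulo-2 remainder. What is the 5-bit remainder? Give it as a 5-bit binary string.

Modulo-2 division of 1000011111101 by 110101:
  pos 0: 100001 XOR 110101 = 010100
  pos 1: 101001 XOR 110101 = 011100
  pos 2: 111001 XOR 110101 = 001100
  pos 4: 110011 XOR 110101 = 000110
  pos 7: 110101 XOR 110101 = 000000
Remainder = 00000 (zero — the frame passes the CRC check).

00000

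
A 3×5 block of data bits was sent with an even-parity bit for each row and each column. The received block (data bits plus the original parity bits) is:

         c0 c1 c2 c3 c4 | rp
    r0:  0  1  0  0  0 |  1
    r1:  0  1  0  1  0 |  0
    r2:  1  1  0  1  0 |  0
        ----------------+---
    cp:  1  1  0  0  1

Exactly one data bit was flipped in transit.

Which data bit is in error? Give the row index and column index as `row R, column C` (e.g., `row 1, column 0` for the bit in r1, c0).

Recompute each row's even parity and compare to rp:
  r0: data parity 1, sent rp 1 → ok
  r1: data parity 0, sent rp 0 → ok
  r2: data parity 1, sent rp 0 → mismatch
Recompute each column's even parity and compare to cp:
  c0: data parity 1, sent cp 1 → ok
  c1: data parity 1, sent cp 1 → ok
  c2: data parity 0, sent cp 0 → ok
  c3: data parity 0, sent cp 0 → ok
  c4: data parity 0, sent cp 1 → mismatch
Exactly one row (r2) and one column (c4) fail → the flipped bit is at their intersection.

row 2, column 4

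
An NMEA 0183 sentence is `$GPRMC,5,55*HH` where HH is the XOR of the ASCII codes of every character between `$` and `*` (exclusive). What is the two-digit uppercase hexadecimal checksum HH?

XOR the ASCII codes of the payload characters:
  'G' = 0x47 → acc = 0x47
  'P' = 0x50 → acc = 0x17
  'R' = 0x52 → acc = 0x45
  'M' = 0x4D → acc = 0x08
  'C' = 0x43 → acc = 0x4B
  ',' = 0x2C → acc = 0x67
  '5' = 0x35 → acc = 0x52
  ',' = 0x2C → acc = 0x7E
  '5' = 0x35 → acc = 0x4B
  '5' = 0x35 → acc = 0x7E
Checksum = 0x7E.

7E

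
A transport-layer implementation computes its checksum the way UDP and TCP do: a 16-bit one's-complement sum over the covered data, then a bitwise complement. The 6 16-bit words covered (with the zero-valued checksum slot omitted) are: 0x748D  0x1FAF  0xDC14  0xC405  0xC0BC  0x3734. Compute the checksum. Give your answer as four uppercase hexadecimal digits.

One's-complement addition (fold any carry out of bit 15 back into bit 0):
  0x748D + 0x1FAF = 0x0943C
  0x943C + 0xDC14 = 0x17050 → wrap carry → 0x7051
  0x7051 + 0xC405 = 0x13456 → wrap carry → 0x3457
  0x3457 + 0xC0BC = 0x0F513
  0xF513 + 0x3734 = 0x12C47 → wrap carry → 0x2C48
One's-complement sum = 0x2C48.
Checksum = ~0x2C48 & 0xFFFF = 0xD3B7.

D3B7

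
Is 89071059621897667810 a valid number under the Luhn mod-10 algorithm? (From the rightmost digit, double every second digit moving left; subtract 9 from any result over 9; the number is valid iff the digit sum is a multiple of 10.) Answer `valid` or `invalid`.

valid

From the right, keep odd positions and double even positions (subtract 9 from any doubled value over 9):
  doubled (positions 2,4,...): 2 5 3 9 2 3 1 2 0 7 → sum 34
  kept (positions 1,3,...): 0 8 6 7 8 2 9 0 7 9 → sum 56
Total = 90.
90 mod 10 = 0, so the number is valid.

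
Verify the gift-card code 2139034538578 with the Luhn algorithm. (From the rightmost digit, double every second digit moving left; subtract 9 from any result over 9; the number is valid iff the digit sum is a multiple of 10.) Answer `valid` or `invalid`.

invalid

From the right, keep odd positions and double even positions (subtract 9 from any doubled value over 9):
  doubled (positions 2,4,...): 5 7 1 6 9 2 → sum 30
  kept (positions 1,3,...): 8 5 3 4 0 3 2 → sum 25
Total = 55.
55 mod 10 = 5, so the number is invalid.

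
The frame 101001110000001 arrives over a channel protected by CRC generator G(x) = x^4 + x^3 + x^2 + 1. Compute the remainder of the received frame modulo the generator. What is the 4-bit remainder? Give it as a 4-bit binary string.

Modulo-2 division of 101001110000001 by 11101:
  pos 0: 10100 XOR 11101 = 01001
  pos 1: 10011 XOR 11101 = 01110
  pos 2: 11101 XOR 11101 = 00000
  pos 7: 10000 XOR 11101 = 01101
  pos 8: 11010 XOR 11101 = 00111
  pos 10: 11101 XOR 11101 = 00000
Remainder = 0000 (zero — the frame passes the CRC check).

0000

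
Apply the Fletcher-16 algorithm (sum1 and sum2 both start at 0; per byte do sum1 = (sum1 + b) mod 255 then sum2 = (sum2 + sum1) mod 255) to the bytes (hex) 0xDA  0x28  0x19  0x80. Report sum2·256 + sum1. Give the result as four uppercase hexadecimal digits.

969C

Running sums (mod 255):
  after byte 0 (0xDA): sum1=218, sum2=218
  after byte 1 (0x28): sum1=3, sum2=221
  after byte 2 (0x19): sum1=28, sum2=249
  after byte 3 (0x80): sum1=156, sum2=150
Checksum = sum2·256 + sum1 = 150·256 + 156 = 38556 = 0x969C.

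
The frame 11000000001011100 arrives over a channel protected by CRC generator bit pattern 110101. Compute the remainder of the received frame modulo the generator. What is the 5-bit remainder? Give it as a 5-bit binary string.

00000

Modulo-2 division of 11000000001011100 by 110101:
  pos 0: 110000 XOR 110101 = 000101
  pos 3: 101000 XOR 110101 = 011101
  pos 4: 111010 XOR 110101 = 001111
  pos 6: 111110 XOR 110101 = 001011
  pos 8: 101111 XOR 110101 = 011010
  pos 9: 110101 XOR 110101 = 000000
Remainder = 00000 (zero — the frame passes the CRC check).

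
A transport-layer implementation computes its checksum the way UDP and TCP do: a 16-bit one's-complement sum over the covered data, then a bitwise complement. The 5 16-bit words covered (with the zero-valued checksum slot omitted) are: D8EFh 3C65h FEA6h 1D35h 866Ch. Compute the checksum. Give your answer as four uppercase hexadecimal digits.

One's-complement addition (fold any carry out of bit 15 back into bit 0):
  0xD8EF + 0x3C65 = 0x11554 → wrap carry → 0x1555
  0x1555 + 0xFEA6 = 0x113FB → wrap carry → 0x13FC
  0x13FC + 0x1D35 = 0x03131
  0x3131 + 0x866C = 0x0B79D
One's-complement sum = 0xB79D.
Checksum = ~0xB79D & 0xFFFF = 0x4862.

4862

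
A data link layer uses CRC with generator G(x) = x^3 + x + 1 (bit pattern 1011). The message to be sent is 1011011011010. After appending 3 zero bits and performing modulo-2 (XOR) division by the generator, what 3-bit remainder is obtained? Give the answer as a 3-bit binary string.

Append 3 zeros: 1011011011010000. Divide by 1011 (XOR where the leading bit is 1):
  pos 0: 1011 XOR 1011 = 0000
  pos 5: 1101 XOR 1011 = 0110
  pos 6: 1101 XOR 1011 = 0110
  pos 7: 1100 XOR 1011 = 0111
  pos 8: 1111 XOR 1011 = 0100
  pos 9: 1000 XOR 1011 = 0011
  pos 11: 1100 XOR 1011 = 0111
  pos 12: 1110 XOR 1011 = 0101
Remainder (last 3 bits) = 101. This is the CRC / FCS.

101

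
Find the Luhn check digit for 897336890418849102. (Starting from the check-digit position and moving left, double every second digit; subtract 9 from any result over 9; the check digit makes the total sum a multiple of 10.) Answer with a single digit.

Partial digits right→left: 2 0 1 9 4 8 8 1 4 0 9 8 6 3 3 7 9 8
Double every second digit counting from the check-digit position (so the 1st, 3rd, 5th, ... of the partial from the right).
  doubled (with −9 where >9): 4 2 8 7 8 9 3 6 9 → sum 56
  kept as-is: 0 9 8 1 0 8 3 7 8 → sum 44
Total = 56 + 44 = 100.
Check digit = (10 − (100 mod 10)) mod 10 = 0.

0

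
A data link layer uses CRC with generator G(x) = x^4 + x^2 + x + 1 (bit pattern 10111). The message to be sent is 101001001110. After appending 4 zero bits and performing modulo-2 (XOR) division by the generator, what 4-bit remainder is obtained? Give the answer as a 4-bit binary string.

Append 4 zeros: 1010010011100000. Divide by 10111 (XOR where the leading bit is 1):
  pos 0: 10100 XOR 10111 = 00011
  pos 3: 11100 XOR 10111 = 01011
  pos 4: 10111 XOR 10111 = 00000
  pos 9: 11000 XOR 10111 = 01111
  pos 10: 11110 XOR 10111 = 01001
  pos 11: 10010 XOR 10111 = 00101
Remainder (last 4 bits) = 0101. This is the CRC / FCS.

0101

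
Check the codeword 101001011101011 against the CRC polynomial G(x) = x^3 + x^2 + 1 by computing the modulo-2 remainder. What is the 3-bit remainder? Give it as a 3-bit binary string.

100

Modulo-2 division of 101001011101011 by 1101:
  pos 0: 1010 XOR 1101 = 0111
  pos 1: 1110 XOR 1101 = 0011
  pos 3: 1110 XOR 1101 = 0011
  pos 5: 1111 XOR 1101 = 0010
  pos 7: 1010 XOR 1101 = 0111
  pos 8: 1111 XOR 1101 = 0010
  pos 10: 1001 XOR 1101 = 0100
  pos 11: 1001 XOR 1101 = 0100
Remainder = 100 (nonzero — an error is detected).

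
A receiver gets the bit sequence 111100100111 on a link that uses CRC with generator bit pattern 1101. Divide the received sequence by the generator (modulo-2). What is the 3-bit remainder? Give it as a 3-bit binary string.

Modulo-2 division of 111100100111 by 1101:
  pos 0: 1111 XOR 1101 = 0010
  pos 2: 1000 XOR 1101 = 0101
  pos 3: 1011 XOR 1101 = 0110
  pos 4: 1100 XOR 1101 = 0001
  pos 7: 1011 XOR 1101 = 0110
  pos 8: 1101 XOR 1101 = 0000
Remainder = 000 (zero — the frame passes the CRC check).

000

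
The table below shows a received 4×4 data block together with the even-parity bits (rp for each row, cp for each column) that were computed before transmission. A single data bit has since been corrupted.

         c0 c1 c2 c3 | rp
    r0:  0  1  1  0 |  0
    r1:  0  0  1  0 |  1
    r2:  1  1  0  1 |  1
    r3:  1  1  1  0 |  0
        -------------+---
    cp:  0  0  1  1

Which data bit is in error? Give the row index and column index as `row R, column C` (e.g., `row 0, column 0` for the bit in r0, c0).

row 3, column 1

Recompute each row's even parity and compare to rp:
  r0: data parity 0, sent rp 0 → ok
  r1: data parity 1, sent rp 1 → ok
  r2: data parity 1, sent rp 1 → ok
  r3: data parity 1, sent rp 0 → mismatch
Recompute each column's even parity and compare to cp:
  c0: data parity 0, sent cp 0 → ok
  c1: data parity 1, sent cp 0 → mismatch
  c2: data parity 1, sent cp 1 → ok
  c3: data parity 1, sent cp 1 → ok
Exactly one row (r3) and one column (c1) fail → the flipped bit is at their intersection.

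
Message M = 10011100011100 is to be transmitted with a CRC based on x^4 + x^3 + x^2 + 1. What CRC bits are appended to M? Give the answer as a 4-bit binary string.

1101

Append 4 zeros: 100111000111000000. Divide by 11101 (XOR where the leading bit is 1):
  pos 0: 10011 XOR 11101 = 01110
  pos 1: 11101 XOR 11101 = 00000
  pos 9: 11100 XOR 11101 = 00001
  pos 13: 10000 XOR 11101 = 01101
Remainder (last 4 bits) = 1101. This is the CRC / FCS.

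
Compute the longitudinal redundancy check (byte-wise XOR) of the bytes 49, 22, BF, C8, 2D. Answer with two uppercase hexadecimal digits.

XOR the bytes together:
  start with 0x49
  0x49 ⊕ 0x22 = 0x6B
  0x6B ⊕ 0xBF = 0xD4
  0xD4 ⊕ 0xC8 = 0x1C
  0x1C ⊕ 0x2D = 0x31

31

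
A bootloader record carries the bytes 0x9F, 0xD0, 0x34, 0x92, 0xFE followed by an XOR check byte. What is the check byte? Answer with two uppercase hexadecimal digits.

17

XOR the bytes together:
  start with 0x9F
  0x9F ⊕ 0xD0 = 0x4F
  0x4F ⊕ 0x34 = 0x7B
  0x7B ⊕ 0x92 = 0xE9
  0xE9 ⊕ 0xFE = 0x17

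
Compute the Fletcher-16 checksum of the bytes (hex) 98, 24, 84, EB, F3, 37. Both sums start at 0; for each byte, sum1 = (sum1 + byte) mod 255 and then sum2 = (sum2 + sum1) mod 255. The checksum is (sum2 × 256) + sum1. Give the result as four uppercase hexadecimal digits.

3D58

Running sums (mod 255):
  after byte 0 (98): sum1=152, sum2=152
  after byte 1 (24): sum1=188, sum2=85
  after byte 2 (84): sum1=65, sum2=150
  after byte 3 (EB): sum1=45, sum2=195
  after byte 4 (F3): sum1=33, sum2=228
  after byte 5 (37): sum1=88, sum2=61
Checksum = sum2·256 + sum1 = 61·256 + 88 = 15704 = 0x3D58.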